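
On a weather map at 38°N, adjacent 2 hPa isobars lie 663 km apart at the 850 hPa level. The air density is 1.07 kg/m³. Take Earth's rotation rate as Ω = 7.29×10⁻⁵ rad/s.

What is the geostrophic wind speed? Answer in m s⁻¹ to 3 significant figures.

Coriolis parameter at 38°N:
f = 2Ω sin φ = 2 × 7.29×10⁻⁵ × sin 38° = 8.98×10⁻⁵ s⁻¹
Pressure gradient: |∂P/∂n| = 200 Pa / 663000 m = 3.02×10⁻⁴ Pa/m
Geostrophic balance (pressure-gradient force = Coriolis force):
V_g = (1/(fρ)) |∂P/∂n| = 3.02×10⁻⁴ / (8.98×10⁻⁵ × 1.07) = 3.14 m/s

3.14 m s⁻¹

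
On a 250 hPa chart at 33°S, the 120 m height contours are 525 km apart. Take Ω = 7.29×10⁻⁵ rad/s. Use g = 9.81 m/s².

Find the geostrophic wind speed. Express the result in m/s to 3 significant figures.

28.2 m/s

Coriolis parameter at 33°S:
f = 2Ω sin φ = 2 × 7.29×10⁻⁵ × sin 33° = 7.94×10⁻⁵ s⁻¹
Height gradient: |∂Z/∂n| = 120 m / 525000 m = 2.29×10⁻⁴
On a pressure surface, geostrophic balance gives V_g = (g/f)|∂Z/∂n|:
V_g = 9.81 × 2.29×10⁻⁴ / 7.94×10⁻⁵ = 28.2 m/s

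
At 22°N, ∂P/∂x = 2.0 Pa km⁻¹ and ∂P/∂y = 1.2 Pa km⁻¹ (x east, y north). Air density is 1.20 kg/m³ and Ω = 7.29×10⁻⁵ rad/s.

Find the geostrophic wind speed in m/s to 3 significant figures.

35.6 m/s

Coriolis parameter at 22°N:
f = 2Ω sin φ = 2 × 7.29×10⁻⁵ × sin 22° = 5.46×10⁻⁵ s⁻¹
Component geostrophic relations (x east, y north):
u_g = −(1/(fρ)) ∂P/∂y,  v_g = (1/(fρ)) ∂P/∂x
u_g = −(1.2×10⁻³)/(5.46×10⁻⁵ × 1.20) = −18.3 m/s;  v_g = (2.0×10⁻³)/(5.46×10⁻⁵ × 1.20) = 30.5 m/s
|V_g| = √(u_g² + v_g²) = 35.6 m/s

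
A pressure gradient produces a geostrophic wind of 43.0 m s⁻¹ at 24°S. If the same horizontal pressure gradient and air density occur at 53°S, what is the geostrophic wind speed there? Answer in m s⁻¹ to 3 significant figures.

21.9 m s⁻¹

With the same pressure gradient and density, V_g ∝ 1/f ∝ 1/sin φ.
V₂ = V₁ · sin φ₁ / sin φ₂ = 43.0 × sin 24° / sin 53°
V₂ = 43.0 × 0.4067/0.7986 = 21.9 m s⁻¹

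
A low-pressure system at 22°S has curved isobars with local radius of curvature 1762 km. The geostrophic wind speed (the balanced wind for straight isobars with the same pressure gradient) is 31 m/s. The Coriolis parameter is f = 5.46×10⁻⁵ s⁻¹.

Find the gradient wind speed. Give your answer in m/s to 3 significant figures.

Around a low, centrifugal force acts outward with Coriolis, so pressure-gradient force balances both:
(1/ρ)|∂P/∂n| = fV + V²/R  →  V² + fR·V − fR·V_g = 0
With fR = 5.46×10⁻⁵ × 1762×10³ m = 96.2 m/s:
V = [−fR + √((fR)² + 4 fR V_g)]/2 = [−96.2 + √(96.2² + 4×96.2×31)]/2 = 24.7 m/s
Subgeostrophic (V < V_g = 31 m/s), as expected around a low.

24.7 m/s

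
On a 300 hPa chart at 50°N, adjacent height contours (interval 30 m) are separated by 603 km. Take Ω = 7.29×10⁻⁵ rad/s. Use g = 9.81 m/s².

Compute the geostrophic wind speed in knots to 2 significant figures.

8.5 knots

Coriolis parameter at 50°N:
f = 2Ω sin φ = 2 × 7.29×10⁻⁵ × sin 50° = 1.12×10⁻⁴ s⁻¹
Height gradient: |∂Z/∂n| = 30 m / 603000 m = 4.98×10⁻⁵
On a pressure surface, geostrophic balance gives V_g = (g/f)|∂Z/∂n|:
V_g = 9.81 × 4.98×10⁻⁵ / 1.12×10⁻⁴ = 4.37 m/s
Converting: 4.37 m/s × 1.944 = 8.5 knots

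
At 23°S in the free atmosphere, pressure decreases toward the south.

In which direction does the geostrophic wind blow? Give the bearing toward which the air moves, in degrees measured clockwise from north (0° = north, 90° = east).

090°

The pressure-gradient force points toward the south (bearing 180°).
Geostrophic balance: in the Southern Hemisphere the Coriolis force deflects motion to the left, so the geostrophic wind blows 90° to the left of the pressure-gradient force (low pressure on the right).
Rotating 180° by 90° counterclockwise gives 090° — the wind blows toward the east.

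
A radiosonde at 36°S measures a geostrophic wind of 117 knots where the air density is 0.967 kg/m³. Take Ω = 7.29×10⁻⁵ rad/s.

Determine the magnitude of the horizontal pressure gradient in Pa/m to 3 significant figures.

Coriolis parameter at 36°S:
f = 2Ω sin φ = 2 × 7.29×10⁻⁵ × sin 36° = 8.57×10⁻⁵ s⁻¹
Wind speed in SI: 117 knots = 60.2 m/s
Geostrophic balance rearranged: |∂P/∂n| = f ρ V_g
|∂P/∂n| = 8.57×10⁻⁵ × 0.967 × 60.2 = 4.99×10⁻³ Pa/m

4.99×10⁻³ Pa/m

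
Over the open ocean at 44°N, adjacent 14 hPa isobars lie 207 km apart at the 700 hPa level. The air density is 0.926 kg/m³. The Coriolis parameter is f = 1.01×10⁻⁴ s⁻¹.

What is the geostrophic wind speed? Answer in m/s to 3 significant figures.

72.3 m/s

Pressure gradient: |∂P/∂n| = 1400 Pa / 207000 m = 6.76×10⁻³ Pa/m
Geostrophic balance (pressure-gradient force = Coriolis force):
V_g = (1/(fρ)) |∂P/∂n| = 6.76×10⁻³ / (1.01×10⁻⁴ × 0.926) = 72.3 m/s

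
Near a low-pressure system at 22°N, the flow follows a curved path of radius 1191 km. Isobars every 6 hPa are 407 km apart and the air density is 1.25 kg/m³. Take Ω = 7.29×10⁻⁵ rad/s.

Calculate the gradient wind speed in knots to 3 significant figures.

33.2 knots

Coriolis parameter at 22°N:
f = 2Ω sin φ = 2 × 7.29×10⁻⁵ × sin 22° = 5.46×10⁻⁵ s⁻¹
Pressure gradient: |∂P/∂n| = 600 Pa / 407000 m = 1.47×10⁻³ Pa/m
Geostrophic speed: V_g = |∂P/∂n|/(fρ) = 1.47×10⁻³/(5.46×10⁻⁵ × 1.25) = 21.6 m/s
Around a low, centrifugal force acts outward with Coriolis, so pressure-gradient force balances both:
(1/ρ)|∂P/∂n| = fV + V²/R  →  V² + fR·V − fR·V_g = 0
With fR = 5.46×10⁻⁵ × 1191×10³ m = 65.0 m/s:
V = [−fR + √((fR)² + 4 fR V_g)]/2 = [−65.0 + √(65.0² + 4×65.0×21.6)]/2 = 17.1 m/s
Subgeostrophic (V < V_g = 21.6 m/s), as expected around a low.
Converting: 17.1 m/s × 1.944 = 33.2 knots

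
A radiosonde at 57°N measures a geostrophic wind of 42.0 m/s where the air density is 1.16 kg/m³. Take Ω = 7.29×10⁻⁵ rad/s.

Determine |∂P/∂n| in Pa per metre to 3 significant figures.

5.96×10⁻³ Pa/m

Coriolis parameter at 57°N:
f = 2Ω sin φ = 2 × 7.29×10⁻⁵ × sin 57° = 1.22×10⁻⁴ s⁻¹
Geostrophic balance rearranged: |∂P/∂n| = f ρ V_g
|∂P/∂n| = 1.22×10⁻⁴ × 1.16 × 42.0 = 5.96×10⁻³ Pa/m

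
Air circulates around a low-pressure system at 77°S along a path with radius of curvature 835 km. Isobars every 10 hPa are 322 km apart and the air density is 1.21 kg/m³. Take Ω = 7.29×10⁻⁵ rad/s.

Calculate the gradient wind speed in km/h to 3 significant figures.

57.3 km/h

Coriolis parameter at 77°S:
f = 2Ω sin φ = 2 × 7.29×10⁻⁵ × sin 77° = 1.42×10⁻⁴ s⁻¹
Pressure gradient: |∂P/∂n| = 1000 Pa / 322000 m = 3.11×10⁻³ Pa/m
Geostrophic speed: V_g = |∂P/∂n|/(fρ) = 3.11×10⁻³/(1.42×10⁻⁴ × 1.21) = 18.1 m/s
Around a low, centrifugal force acts outward with Coriolis, so pressure-gradient force balances both:
(1/ρ)|∂P/∂n| = fV + V²/R  →  V² + fR·V − fR·V_g = 0
With fR = 1.42×10⁻⁴ × 835×10³ m = 119 m/s:
V = [−fR + √((fR)² + 4 fR V_g)]/2 = [−119 + √(119² + 4×119×18.1)]/2 = 15.9 m/s
Subgeostrophic (V < V_g = 18.1 m/s), as expected around a low.
Converting: 15.9 m/s × 3.6 = 57.3 km/h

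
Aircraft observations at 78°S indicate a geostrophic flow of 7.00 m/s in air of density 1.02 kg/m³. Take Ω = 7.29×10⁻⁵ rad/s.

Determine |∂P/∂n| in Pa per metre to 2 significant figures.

Coriolis parameter at 78°S:
f = 2Ω sin φ = 2 × 7.29×10⁻⁵ × sin 78° = 1.43×10⁻⁴ s⁻¹
Geostrophic balance rearranged: |∂P/∂n| = f ρ V_g
|∂P/∂n| = 1.43×10⁻⁴ × 1.02 × 7.00 = 1.02×10⁻³ Pa/m

1.0×10⁻³ Pa/m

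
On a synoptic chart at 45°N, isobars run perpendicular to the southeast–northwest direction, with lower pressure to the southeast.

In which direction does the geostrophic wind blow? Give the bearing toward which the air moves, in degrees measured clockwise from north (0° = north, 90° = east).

225°

The pressure-gradient force points toward the southeast (bearing 135°).
Geostrophic balance: in the Northern Hemisphere the Coriolis force deflects motion to the right, so the geostrophic wind blows 90° to the right of the pressure-gradient force (low pressure on the left).
Rotating 135° by 90° clockwise gives 225° — the wind blows toward the southwest.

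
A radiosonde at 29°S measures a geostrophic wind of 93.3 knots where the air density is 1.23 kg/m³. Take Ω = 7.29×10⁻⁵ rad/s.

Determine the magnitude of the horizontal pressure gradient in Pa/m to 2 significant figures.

Coriolis parameter at 29°S:
f = 2Ω sin φ = 2 × 7.29×10⁻⁵ × sin 29° = 7.07×10⁻⁵ s⁻¹
Wind speed in SI: 93.3 knots = 48.0 m/s
Geostrophic balance rearranged: |∂P/∂n| = f ρ V_g
|∂P/∂n| = 7.07×10⁻⁵ × 1.23 × 48.0 = 4.17×10⁻³ Pa/m

4.2×10⁻³ Pa/m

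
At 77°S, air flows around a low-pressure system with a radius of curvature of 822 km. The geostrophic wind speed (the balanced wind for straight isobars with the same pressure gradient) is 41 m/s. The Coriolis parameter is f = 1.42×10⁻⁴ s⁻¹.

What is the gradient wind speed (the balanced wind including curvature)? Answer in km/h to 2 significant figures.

Around a low, centrifugal force acts outward with Coriolis, so pressure-gradient force balances both:
(1/ρ)|∂P/∂n| = fV + V²/R  →  V² + fR·V − fR·V_g = 0
With fR = 1.42×10⁻⁴ × 822×10³ m = 117 m/s:
V = [−fR + √((fR)² + 4 fR V_g)]/2 = [−117 + √(117² + 4×117×41)]/2 = 32.1 m/s
Subgeostrophic (V < V_g = 41 m/s), as expected around a low.
Converting: 32.1 m/s × 3.6 = 120 km/h

120 km/h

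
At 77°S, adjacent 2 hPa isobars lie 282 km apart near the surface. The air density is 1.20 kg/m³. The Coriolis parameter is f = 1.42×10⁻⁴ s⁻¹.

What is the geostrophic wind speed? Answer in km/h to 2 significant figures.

15 km/h

Pressure gradient: |∂P/∂n| = 200 Pa / 282000 m = 7.09×10⁻⁴ Pa/m
Geostrophic balance (pressure-gradient force = Coriolis force):
V_g = (1/(fρ)) |∂P/∂n| = 7.09×10⁻⁴ / (1.42×10⁻⁴ × 1.20) = 4.16 m/s
Converting: 4.16 m/s × 3.6 = 15 km/h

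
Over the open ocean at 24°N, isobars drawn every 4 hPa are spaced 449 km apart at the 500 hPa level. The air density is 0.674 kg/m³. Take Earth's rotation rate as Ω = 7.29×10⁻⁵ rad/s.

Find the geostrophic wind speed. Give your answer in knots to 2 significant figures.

43 knots

Coriolis parameter at 24°N:
f = 2Ω sin φ = 2 × 7.29×10⁻⁵ × sin 24° = 5.93×10⁻⁵ s⁻¹
Pressure gradient: |∂P/∂n| = 400 Pa / 449000 m = 8.91×10⁻⁴ Pa/m
Geostrophic balance (pressure-gradient force = Coriolis force):
V_g = (1/(fρ)) |∂P/∂n| = 8.91×10⁻⁴ / (5.93×10⁻⁵ × 0.674) = 22.3 m/s
Converting: 22.3 m/s × 1.944 = 43 knots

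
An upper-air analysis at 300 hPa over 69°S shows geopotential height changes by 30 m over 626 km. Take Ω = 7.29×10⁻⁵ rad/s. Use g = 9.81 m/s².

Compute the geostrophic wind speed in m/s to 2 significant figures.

Coriolis parameter at 69°S:
f = 2Ω sin φ = 2 × 7.29×10⁻⁵ × sin 69° = 1.36×10⁻⁴ s⁻¹
Height gradient: |∂Z/∂n| = 30 m / 626000 m = 4.79×10⁻⁵
On a pressure surface, geostrophic balance gives V_g = (g/f)|∂Z/∂n|:
V_g = 9.81 × 4.79×10⁻⁵ / 1.36×10⁻⁴ = 3.45 m/s

3.5 m/s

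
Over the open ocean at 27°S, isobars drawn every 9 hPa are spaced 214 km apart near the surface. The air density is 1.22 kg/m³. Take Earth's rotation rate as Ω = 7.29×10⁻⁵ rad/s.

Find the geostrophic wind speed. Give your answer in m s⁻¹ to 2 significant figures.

52 m s⁻¹

Coriolis parameter at 27°S:
f = 2Ω sin φ = 2 × 7.29×10⁻⁵ × sin 27° = 6.62×10⁻⁵ s⁻¹
Pressure gradient: |∂P/∂n| = 900 Pa / 214000 m = 4.21×10⁻³ Pa/m
Geostrophic balance (pressure-gradient force = Coriolis force):
V_g = (1/(fρ)) |∂P/∂n| = 4.21×10⁻³ / (6.62×10⁻⁵ × 1.22) = 52.1 m/s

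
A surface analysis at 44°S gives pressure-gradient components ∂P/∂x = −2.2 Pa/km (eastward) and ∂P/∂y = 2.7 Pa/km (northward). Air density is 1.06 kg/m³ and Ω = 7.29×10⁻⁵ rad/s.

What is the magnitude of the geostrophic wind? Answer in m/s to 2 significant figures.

32 m/s

Coriolis parameter at 44°S:
f = 2Ω sin φ = 2 × 7.29×10⁻⁵ × sin 44° = 1.01×10⁻⁴ s⁻¹
In the Southern Hemisphere f is negative: f = −1.01×10⁻⁴ s⁻¹.
Component geostrophic relations (x east, y north):
u_g = −(1/(fρ)) ∂P/∂y,  v_g = (1/(fρ)) ∂P/∂x
u_g = −(2.7×10⁻³)/(−1.01×10⁻⁴ × 1.06) = 25.1 m/s;  v_g = (−2.2×10⁻³)/(−1.01×10⁻⁴ × 1.06) = 20.5 m/s
|V_g| = √(u_g² + v_g²) = 32.4 m/s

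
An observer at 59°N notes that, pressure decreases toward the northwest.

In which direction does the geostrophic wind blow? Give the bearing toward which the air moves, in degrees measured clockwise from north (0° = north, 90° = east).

045°

The pressure-gradient force points toward the northwest (bearing 315°).
Geostrophic balance: in the Northern Hemisphere the Coriolis force deflects motion to the right, so the geostrophic wind blows 90° to the right of the pressure-gradient force (low pressure on the left).
Rotating 315° by 90° clockwise gives 045° — the wind blows toward the northeast.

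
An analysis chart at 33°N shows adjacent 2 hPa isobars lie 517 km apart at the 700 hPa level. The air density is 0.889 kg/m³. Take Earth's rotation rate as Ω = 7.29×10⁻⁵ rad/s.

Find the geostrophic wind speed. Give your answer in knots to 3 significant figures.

10.7 knots

Coriolis parameter at 33°N:
f = 2Ω sin φ = 2 × 7.29×10⁻⁵ × sin 33° = 7.94×10⁻⁵ s⁻¹
Pressure gradient: |∂P/∂n| = 200 Pa / 517000 m = 3.87×10⁻⁴ Pa/m
Geostrophic balance (pressure-gradient force = Coriolis force):
V_g = (1/(fρ)) |∂P/∂n| = 3.87×10⁻⁴ / (7.94×10⁻⁵ × 0.889) = 5.48 m/s
Converting: 5.48 m/s × 1.944 = 10.7 knots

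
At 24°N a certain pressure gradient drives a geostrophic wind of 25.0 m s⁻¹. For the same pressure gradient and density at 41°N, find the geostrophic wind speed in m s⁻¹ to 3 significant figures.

15.5 m s⁻¹

With the same pressure gradient and density, V_g ∝ 1/f ∝ 1/sin φ.
V₂ = V₁ · sin φ₁ / sin φ₂ = 25.0 × sin 24° / sin 41°
V₂ = 25.0 × 0.4067/0.6561 = 15.5 m s⁻¹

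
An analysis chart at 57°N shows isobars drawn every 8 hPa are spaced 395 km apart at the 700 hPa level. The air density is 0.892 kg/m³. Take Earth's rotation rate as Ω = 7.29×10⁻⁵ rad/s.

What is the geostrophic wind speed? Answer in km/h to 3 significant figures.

Coriolis parameter at 57°N:
f = 2Ω sin φ = 2 × 7.29×10⁻⁵ × sin 57° = 1.22×10⁻⁴ s⁻¹
Pressure gradient: |∂P/∂n| = 800 Pa / 395000 m = 2.03×10⁻³ Pa/m
Geostrophic balance (pressure-gradient force = Coriolis force):
V_g = (1/(fρ)) |∂P/∂n| = 2.03×10⁻³ / (1.22×10⁻⁴ × 0.892) = 18.6 m/s
Converting: 18.6 m/s × 3.6 = 66.8 km/h

66.8 km/h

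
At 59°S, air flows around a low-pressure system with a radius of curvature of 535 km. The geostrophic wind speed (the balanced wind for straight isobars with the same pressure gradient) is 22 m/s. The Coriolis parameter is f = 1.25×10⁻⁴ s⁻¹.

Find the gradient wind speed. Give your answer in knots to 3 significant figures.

Around a low, centrifugal force acts outward with Coriolis, so pressure-gradient force balances both:
(1/ρ)|∂P/∂n| = fV + V²/R  →  V² + fR·V − fR·V_g = 0
With fR = 1.25×10⁻⁴ × 535×10³ m = 66.9 m/s:
V = [−fR + √((fR)² + 4 fR V_g)]/2 = [−66.9 + √(66.9² + 4×66.9×22)]/2 = 17.4 m/s
Subgeostrophic (V < V_g = 22 m/s), as expected around a low.
Converting: 17.4 m/s × 1.944 = 33.9 knots

33.9 knots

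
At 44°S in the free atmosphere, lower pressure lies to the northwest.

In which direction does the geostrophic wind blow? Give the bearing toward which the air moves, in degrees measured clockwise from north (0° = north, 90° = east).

225°

The pressure-gradient force points toward the northwest (bearing 315°).
Geostrophic balance: in the Southern Hemisphere the Coriolis force deflects motion to the left, so the geostrophic wind blows 90° to the left of the pressure-gradient force (low pressure on the right).
Rotating 315° by 90° counterclockwise gives 225° — the wind blows toward the southwest.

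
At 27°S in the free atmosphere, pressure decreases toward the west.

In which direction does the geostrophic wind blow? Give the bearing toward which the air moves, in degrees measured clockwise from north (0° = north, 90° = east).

180°

The pressure-gradient force points toward the west (bearing 270°).
Geostrophic balance: in the Southern Hemisphere the Coriolis force deflects motion to the left, so the geostrophic wind blows 90° to the left of the pressure-gradient force (low pressure on the right).
Rotating 270° by 90° counterclockwise gives 180° — the wind blows toward the south.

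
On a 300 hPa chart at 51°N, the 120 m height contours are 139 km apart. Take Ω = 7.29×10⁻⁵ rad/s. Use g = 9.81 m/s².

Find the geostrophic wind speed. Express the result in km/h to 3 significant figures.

269 km/h

Coriolis parameter at 51°N:
f = 2Ω sin φ = 2 × 7.29×10⁻⁵ × sin 51° = 1.13×10⁻⁴ s⁻¹
Height gradient: |∂Z/∂n| = 120 m / 139000 m = 8.63×10⁻⁴
On a pressure surface, geostrophic balance gives V_g = (g/f)|∂Z/∂n|:
V_g = 9.81 × 8.63×10⁻⁴ / 1.13×10⁻⁴ = 74.7 m/s
Converting: 74.7 m/s × 3.6 = 269 km/h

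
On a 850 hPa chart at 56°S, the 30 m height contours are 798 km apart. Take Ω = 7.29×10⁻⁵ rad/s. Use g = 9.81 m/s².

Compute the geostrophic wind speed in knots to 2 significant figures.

Coriolis parameter at 56°S:
f = 2Ω sin φ = 2 × 7.29×10⁻⁵ × sin 56° = 1.21×10⁻⁴ s⁻¹
Height gradient: |∂Z/∂n| = 30 m / 798000 m = 3.76×10⁻⁵
On a pressure surface, geostrophic balance gives V_g = (g/f)|∂Z/∂n|:
V_g = 9.81 × 3.76×10⁻⁵ / 1.21×10⁻⁴ = 3.05 m/s
Converting: 3.05 m/s × 1.944 = 5.9 knots

5.9 knots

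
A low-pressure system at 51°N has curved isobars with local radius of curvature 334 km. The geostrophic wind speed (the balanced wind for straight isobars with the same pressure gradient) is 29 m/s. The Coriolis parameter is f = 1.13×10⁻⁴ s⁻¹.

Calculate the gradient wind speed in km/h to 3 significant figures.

69.2 km/h

Around a low, centrifugal force acts outward with Coriolis, so pressure-gradient force balances both:
(1/ρ)|∂P/∂n| = fV + V²/R  →  V² + fR·V − fR·V_g = 0
With fR = 1.13×10⁻⁴ × 334×10³ m = 37.7 m/s:
V = [−fR + √((fR)² + 4 fR V_g)]/2 = [−37.7 + √(37.7² + 4×37.7×29)]/2 = 19.2 m/s
Subgeostrophic (V < V_g = 29 m/s), as expected around a low.
Converting: 19.2 m/s × 3.6 = 69.2 km/h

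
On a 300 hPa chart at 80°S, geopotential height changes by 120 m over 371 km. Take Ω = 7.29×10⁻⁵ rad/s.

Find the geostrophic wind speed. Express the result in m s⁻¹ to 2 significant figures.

Coriolis parameter at 80°S:
f = 2Ω sin φ = 2 × 7.29×10⁻⁵ × sin 80° = 1.44×10⁻⁴ s⁻¹
Height gradient: |∂Z/∂n| = 120 m / 371000 m = 3.23×10⁻⁴
On a pressure surface, geostrophic balance gives V_g = (g/f)|∂Z/∂n|:
V_g = 9.81 × 3.23×10⁻⁴ / 1.44×10⁻⁴ = 22.1 m/s

22 m s⁻¹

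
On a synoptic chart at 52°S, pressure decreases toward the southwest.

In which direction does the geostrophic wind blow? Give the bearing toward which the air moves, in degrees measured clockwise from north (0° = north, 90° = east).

The pressure-gradient force points toward the southwest (bearing 225°).
Geostrophic balance: in the Southern Hemisphere the Coriolis force deflects motion to the left, so the geostrophic wind blows 90° to the left of the pressure-gradient force (low pressure on the right).
Rotating 225° by 90° counterclockwise gives 135° — the wind blows toward the southeast.

135°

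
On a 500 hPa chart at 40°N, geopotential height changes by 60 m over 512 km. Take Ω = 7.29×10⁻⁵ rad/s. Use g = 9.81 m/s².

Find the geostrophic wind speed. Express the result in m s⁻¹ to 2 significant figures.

Coriolis parameter at 40°N:
f = 2Ω sin φ = 2 × 7.29×10⁻⁵ × sin 40° = 9.37×10⁻⁵ s⁻¹
Height gradient: |∂Z/∂n| = 60 m / 512000 m = 1.17×10⁻⁴
On a pressure surface, geostrophic balance gives V_g = (g/f)|∂Z/∂n|:
V_g = 9.81 × 1.17×10⁻⁴ / 9.37×10⁻⁵ = 12.3 m/s

12 m s⁻¹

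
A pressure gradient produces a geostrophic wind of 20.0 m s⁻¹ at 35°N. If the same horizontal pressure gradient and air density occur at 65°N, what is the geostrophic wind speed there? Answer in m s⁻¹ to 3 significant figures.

With the same pressure gradient and density, V_g ∝ 1/f ∝ 1/sin φ.
V₂ = V₁ · sin φ₁ / sin φ₂ = 20.0 × sin 35° / sin 65°
V₂ = 20.0 × 0.5736/0.9063 = 12.7 m s⁻¹

12.7 m s⁻¹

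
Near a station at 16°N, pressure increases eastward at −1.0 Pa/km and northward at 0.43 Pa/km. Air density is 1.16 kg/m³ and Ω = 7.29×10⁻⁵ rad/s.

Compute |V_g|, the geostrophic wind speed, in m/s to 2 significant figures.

23 m/s

Coriolis parameter at 16°N:
f = 2Ω sin φ = 2 × 7.29×10⁻⁵ × sin 16° = 4.02×10⁻⁵ s⁻¹
Component geostrophic relations (x east, y north):
u_g = −(1/(fρ)) ∂P/∂y,  v_g = (1/(fρ)) ∂P/∂x
u_g = −(0.43×10⁻³)/(4.02×10⁻⁵ × 1.16) = −9.22 m/s;  v_g = (−1.0×10⁻³)/(4.02×10⁻⁵ × 1.16) = −21.5 m/s
|V_g| = √(u_g² + v_g²) = 23.4 m/s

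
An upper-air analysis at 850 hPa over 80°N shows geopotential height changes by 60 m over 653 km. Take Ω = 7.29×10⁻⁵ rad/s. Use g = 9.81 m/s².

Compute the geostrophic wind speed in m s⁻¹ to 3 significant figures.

6.28 m s⁻¹

Coriolis parameter at 80°N:
f = 2Ω sin φ = 2 × 7.29×10⁻⁵ × sin 80° = 1.44×10⁻⁴ s⁻¹
Height gradient: |∂Z/∂n| = 60 m / 653000 m = 9.19×10⁻⁵
On a pressure surface, geostrophic balance gives V_g = (g/f)|∂Z/∂n|:
V_g = 9.81 × 9.19×10⁻⁵ / 1.44×10⁻⁴ = 6.28 m/s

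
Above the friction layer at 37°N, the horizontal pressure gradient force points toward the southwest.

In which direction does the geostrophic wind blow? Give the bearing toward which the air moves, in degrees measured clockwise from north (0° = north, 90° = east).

315°

The pressure-gradient force points toward the southwest (bearing 225°).
Geostrophic balance: in the Northern Hemisphere the Coriolis force deflects motion to the right, so the geostrophic wind blows 90° to the right of the pressure-gradient force (low pressure on the left).
Rotating 225° by 90° clockwise gives 315° — the wind blows toward the northwest.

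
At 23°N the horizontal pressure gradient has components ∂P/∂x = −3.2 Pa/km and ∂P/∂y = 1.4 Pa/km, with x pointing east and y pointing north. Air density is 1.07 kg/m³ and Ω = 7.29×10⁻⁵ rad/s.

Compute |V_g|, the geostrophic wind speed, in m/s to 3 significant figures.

Coriolis parameter at 23°N:
f = 2Ω sin φ = 2 × 7.29×10⁻⁵ × sin 23° = 5.70×10⁻⁵ s⁻¹
Component geostrophic relations (x east, y north):
u_g = −(1/(fρ)) ∂P/∂y,  v_g = (1/(fρ)) ∂P/∂x
u_g = −(1.4×10⁻³)/(5.70×10⁻⁵ × 1.07) = −23.0 m/s;  v_g = (−3.2×10⁻³)/(5.70×10⁻⁵ × 1.07) = −52.5 m/s
|V_g| = √(u_g² + v_g²) = 57.3 m/s

57.3 m/s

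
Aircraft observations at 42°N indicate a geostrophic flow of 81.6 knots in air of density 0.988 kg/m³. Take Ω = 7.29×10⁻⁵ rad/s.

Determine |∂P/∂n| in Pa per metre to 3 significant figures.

4.05×10⁻³ Pa/m

Coriolis parameter at 42°N:
f = 2Ω sin φ = 2 × 7.29×10⁻⁵ × sin 42° = 9.76×10⁻⁵ s⁻¹
Wind speed in SI: 81.6 knots = 42.0 m/s
Geostrophic balance rearranged: |∂P/∂n| = f ρ V_g
|∂P/∂n| = 9.76×10⁻⁵ × 0.988 × 42.0 = 4.05×10⁻³ Pa/m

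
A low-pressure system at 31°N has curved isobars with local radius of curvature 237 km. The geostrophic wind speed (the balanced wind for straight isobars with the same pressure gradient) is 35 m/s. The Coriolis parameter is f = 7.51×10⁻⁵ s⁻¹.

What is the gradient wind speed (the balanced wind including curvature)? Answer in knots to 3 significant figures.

34.2 knots

Around a low, centrifugal force acts outward with Coriolis, so pressure-gradient force balances both:
(1/ρ)|∂P/∂n| = fV + V²/R  →  V² + fR·V − fR·V_g = 0
With fR = 7.51×10⁻⁵ × 237×10³ m = 17.8 m/s:
V = [−fR + √((fR)² + 4 fR V_g)]/2 = [−17.8 + √(17.8² + 4×17.8×35)]/2 = 17.6 m/s
Subgeostrophic (V < V_g = 35 m/s), as expected around a low.
Converting: 17.6 m/s × 1.944 = 34.2 knots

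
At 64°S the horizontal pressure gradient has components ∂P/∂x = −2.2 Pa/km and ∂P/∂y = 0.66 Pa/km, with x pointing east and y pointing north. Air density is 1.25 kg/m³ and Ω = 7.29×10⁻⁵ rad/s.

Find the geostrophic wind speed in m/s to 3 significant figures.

14.0 m/s

Coriolis parameter at 64°S:
f = 2Ω sin φ = 2 × 7.29×10⁻⁵ × sin 64° = 1.31×10⁻⁴ s⁻¹
In the Southern Hemisphere f is negative: f = −1.31×10⁻⁴ s⁻¹.
Component geostrophic relations (x east, y north):
u_g = −(1/(fρ)) ∂P/∂y,  v_g = (1/(fρ)) ∂P/∂x
u_g = −(0.66×10⁻³)/(−1.31×10⁻⁴ × 1.25) = 4.03 m/s;  v_g = (−2.2×10⁻³)/(−1.31×10⁻⁴ × 1.25) = 13.4 m/s
|V_g| = √(u_g² + v_g²) = 14.0 m/s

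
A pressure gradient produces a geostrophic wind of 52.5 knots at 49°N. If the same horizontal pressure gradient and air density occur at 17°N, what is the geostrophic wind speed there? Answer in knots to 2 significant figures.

With the same pressure gradient and density, V_g ∝ 1/f ∝ 1/sin φ.
V₂ = V₁ · sin φ₁ / sin φ₂ = 52.5 × sin 49° / sin 17°
V₂ = 52.5 × 0.7547/0.2924 = 140 knots

140 knots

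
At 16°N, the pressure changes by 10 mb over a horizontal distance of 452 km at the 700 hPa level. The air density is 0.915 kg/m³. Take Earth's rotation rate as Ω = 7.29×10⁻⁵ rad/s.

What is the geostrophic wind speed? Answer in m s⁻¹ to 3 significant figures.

Coriolis parameter at 16°N:
f = 2Ω sin φ = 2 × 7.29×10⁻⁵ × sin 16° = 4.02×10⁻⁵ s⁻¹
Pressure gradient: |∂P/∂n| = 1000 Pa / 452000 m = 2.21×10⁻³ Pa/m
Geostrophic balance (pressure-gradient force = Coriolis force):
V_g = (1/(fρ)) |∂P/∂n| = 2.21×10⁻³ / (4.02×10⁻⁵ × 0.915) = 60.2 m/s

60.2 m s⁻¹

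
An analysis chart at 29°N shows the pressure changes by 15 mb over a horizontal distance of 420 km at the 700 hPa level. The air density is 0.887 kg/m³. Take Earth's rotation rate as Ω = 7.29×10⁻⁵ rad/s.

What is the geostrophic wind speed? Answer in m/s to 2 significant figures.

Coriolis parameter at 29°N:
f = 2Ω sin φ = 2 × 7.29×10⁻⁵ × sin 29° = 7.07×10⁻⁵ s⁻¹
Pressure gradient: |∂P/∂n| = 1500 Pa / 420000 m = 3.57×10⁻³ Pa/m
Geostrophic balance (pressure-gradient force = Coriolis force):
V_g = (1/(fρ)) |∂P/∂n| = 3.57×10⁻³ / (7.07×10⁻⁵ × 0.887) = 57.0 m/s

57 m/s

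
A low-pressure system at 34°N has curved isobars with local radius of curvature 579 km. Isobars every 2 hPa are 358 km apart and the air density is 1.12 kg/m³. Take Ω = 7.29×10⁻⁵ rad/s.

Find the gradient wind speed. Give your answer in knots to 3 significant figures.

10.7 knots

Coriolis parameter at 34°N:
f = 2Ω sin φ = 2 × 7.29×10⁻⁵ × sin 34° = 8.15×10⁻⁵ s⁻¹
Pressure gradient: |∂P/∂n| = 200 Pa / 358000 m = 5.59×10⁻⁴ Pa/m
Geostrophic speed: V_g = |∂P/∂n|/(fρ) = 5.59×10⁻⁴/(8.15×10⁻⁵ × 1.12) = 6.12 m/s
Around a low, centrifugal force acts outward with Coriolis, so pressure-gradient force balances both:
(1/ρ)|∂P/∂n| = fV + V²/R  →  V² + fR·V − fR·V_g = 0
With fR = 8.15×10⁻⁵ × 579×10³ m = 47.2 m/s:
V = [−fR + √((fR)² + 4 fR V_g)]/2 = [−47.2 + √(47.2² + 4×47.2×6.12)]/2 = 5.48 m/s
Subgeostrophic (V < V_g = 6.12 m/s), as expected around a low.
Converting: 5.48 m/s × 1.944 = 10.7 knots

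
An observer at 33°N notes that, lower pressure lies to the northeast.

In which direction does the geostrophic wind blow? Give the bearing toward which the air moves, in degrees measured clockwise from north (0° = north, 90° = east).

135°

The pressure-gradient force points toward the northeast (bearing 045°).
Geostrophic balance: in the Northern Hemisphere the Coriolis force deflects motion to the right, so the geostrophic wind blows 90° to the right of the pressure-gradient force (low pressure on the left).
Rotating 045° by 90° clockwise gives 135° — the wind blows toward the southeast.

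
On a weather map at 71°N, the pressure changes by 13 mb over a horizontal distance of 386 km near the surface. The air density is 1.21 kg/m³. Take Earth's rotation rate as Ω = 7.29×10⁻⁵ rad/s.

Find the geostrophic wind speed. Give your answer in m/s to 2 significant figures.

Coriolis parameter at 71°N:
f = 2Ω sin φ = 2 × 7.29×10⁻⁵ × sin 71° = 1.38×10⁻⁴ s⁻¹
Pressure gradient: |∂P/∂n| = 1300 Pa / 386000 m = 3.37×10⁻³ Pa/m
Geostrophic balance (pressure-gradient force = Coriolis force):
V_g = (1/(fρ)) |∂P/∂n| = 3.37×10⁻³ / (1.38×10⁻⁴ × 1.21) = 20.2 m/s

20 m/s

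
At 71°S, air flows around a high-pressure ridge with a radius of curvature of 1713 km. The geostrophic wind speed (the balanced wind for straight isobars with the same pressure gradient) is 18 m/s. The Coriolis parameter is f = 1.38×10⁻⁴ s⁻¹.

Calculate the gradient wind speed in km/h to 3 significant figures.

70.7 km/h

Around a high, pressure-gradient force acts outward with centrifugal, so Coriolis balances both:
fV = (1/ρ)|∂P/∂n| + V²/R  →  V² − fR·V + fR·V_g = 0
With fR = 1.38×10⁻⁴ × 1713×10³ m = 236 m/s:
V = [fR − √((fR)² − 4 fR V_g)]/2 = [236 − √(236² − 4×236×18)]/2 = 19.6 m/s
Supergeostrophic (V > V_g = 18 m/s), as expected around a high.
Converting: 19.6 m/s × 3.6 = 70.7 km/h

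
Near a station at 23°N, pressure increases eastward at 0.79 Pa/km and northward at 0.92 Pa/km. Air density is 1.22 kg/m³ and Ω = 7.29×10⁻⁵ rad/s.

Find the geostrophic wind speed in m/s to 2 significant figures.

Coriolis parameter at 23°N:
f = 2Ω sin φ = 2 × 7.29×10⁻⁵ × sin 23° = 5.70×10⁻⁵ s⁻¹
Component geostrophic relations (x east, y north):
u_g = −(1/(fρ)) ∂P/∂y,  v_g = (1/(fρ)) ∂P/∂x
u_g = −(0.92×10⁻³)/(5.70×10⁻⁵ × 1.22) = −13.2 m/s;  v_g = (0.79×10⁻³)/(5.70×10⁻⁵ × 1.22) = 11.4 m/s
|V_g| = √(u_g² + v_g²) = 17.4 m/s

17 m/s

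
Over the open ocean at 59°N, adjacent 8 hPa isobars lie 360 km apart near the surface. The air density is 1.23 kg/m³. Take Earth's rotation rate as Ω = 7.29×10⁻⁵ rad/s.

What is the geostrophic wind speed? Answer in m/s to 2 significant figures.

14 m/s

Coriolis parameter at 59°N:
f = 2Ω sin φ = 2 × 7.29×10⁻⁵ × sin 59° = 1.25×10⁻⁴ s⁻¹
Pressure gradient: |∂P/∂n| = 800 Pa / 360000 m = 2.22×10⁻³ Pa/m
Geostrophic balance (pressure-gradient force = Coriolis force):
V_g = (1/(fρ)) |∂P/∂n| = 2.22×10⁻³ / (1.25×10⁻⁴ × 1.23) = 14.5 m/s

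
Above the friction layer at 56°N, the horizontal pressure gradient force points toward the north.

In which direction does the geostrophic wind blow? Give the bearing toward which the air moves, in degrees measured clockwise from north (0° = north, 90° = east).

The pressure-gradient force points toward the north (bearing 000°).
Geostrophic balance: in the Northern Hemisphere the Coriolis force deflects motion to the right, so the geostrophic wind blows 90° to the right of the pressure-gradient force (low pressure on the left).
Rotating 000° by 90° clockwise gives 090° — the wind blows toward the east.

090°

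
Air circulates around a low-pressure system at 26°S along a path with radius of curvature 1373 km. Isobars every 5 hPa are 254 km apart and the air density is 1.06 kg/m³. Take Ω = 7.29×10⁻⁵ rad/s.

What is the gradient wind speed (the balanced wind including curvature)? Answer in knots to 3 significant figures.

44.7 knots

Coriolis parameter at 26°S:
f = 2Ω sin φ = 2 × 7.29×10⁻⁵ × sin 26° = 6.39×10⁻⁵ s⁻¹
Pressure gradient: |∂P/∂n| = 500 Pa / 254000 m = 1.97×10⁻³ Pa/m
Geostrophic speed: V_g = |∂P/∂n|/(fρ) = 1.97×10⁻³/(6.39×10⁻⁵ × 1.06) = 29.1 m/s
Around a low, centrifugal force acts outward with Coriolis, so pressure-gradient force balances both:
(1/ρ)|∂P/∂n| = fV + V²/R  →  V² + fR·V − fR·V_g = 0
With fR = 6.39×10⁻⁵ × 1373×10³ m = 87.8 m/s:
V = [−fR + √((fR)² + 4 fR V_g)]/2 = [−87.8 + √(87.8² + 4×87.8×29.1)]/2 = 23 m/s
Subgeostrophic (V < V_g = 29.1 m/s), as expected around a low.
Converting: 23 m/s × 1.944 = 44.7 knots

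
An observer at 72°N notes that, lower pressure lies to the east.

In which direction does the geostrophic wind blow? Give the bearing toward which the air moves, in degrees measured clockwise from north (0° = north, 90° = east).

The pressure-gradient force points toward the east (bearing 090°).
Geostrophic balance: in the Northern Hemisphere the Coriolis force deflects motion to the right, so the geostrophic wind blows 90° to the right of the pressure-gradient force (low pressure on the left).
Rotating 090° by 90° clockwise gives 180° — the wind blows toward the south.

180°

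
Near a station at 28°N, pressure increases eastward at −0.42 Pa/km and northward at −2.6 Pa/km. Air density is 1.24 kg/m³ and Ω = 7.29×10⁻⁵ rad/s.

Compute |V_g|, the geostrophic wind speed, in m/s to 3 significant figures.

Coriolis parameter at 28°N:
f = 2Ω sin φ = 2 × 7.29×10⁻⁵ × sin 28° = 6.84×10⁻⁵ s⁻¹
Component geostrophic relations (x east, y north):
u_g = −(1/(fρ)) ∂P/∂y,  v_g = (1/(fρ)) ∂P/∂x
u_g = −(−2.6×10⁻³)/(6.84×10⁻⁵ × 1.24) = 30.6 m/s;  v_g = (−0.42×10⁻³)/(6.84×10⁻⁵ × 1.24) = −4.95 m/s
|V_g| = √(u_g² + v_g²) = 31.0 m/s

31.0 m/s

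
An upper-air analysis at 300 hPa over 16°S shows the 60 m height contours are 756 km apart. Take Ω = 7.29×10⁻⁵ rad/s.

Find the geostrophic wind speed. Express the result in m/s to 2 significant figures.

19 m/s

Coriolis parameter at 16°S:
f = 2Ω sin φ = 2 × 7.29×10⁻⁵ × sin 16° = 4.02×10⁻⁵ s⁻¹
Height gradient: |∂Z/∂n| = 60 m / 756000 m = 7.94×10⁻⁵
On a pressure surface, geostrophic balance gives V_g = (g/f)|∂Z/∂n|:
V_g = 9.81 × 7.94×10⁻⁵ / 4.02×10⁻⁵ = 19.4 m/s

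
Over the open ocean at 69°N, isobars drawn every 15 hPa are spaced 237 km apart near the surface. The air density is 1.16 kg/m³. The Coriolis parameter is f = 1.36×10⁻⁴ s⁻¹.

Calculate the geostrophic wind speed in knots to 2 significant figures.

Pressure gradient: |∂P/∂n| = 1500 Pa / 237000 m = 6.33×10⁻³ Pa/m
Geostrophic balance (pressure-gradient force = Coriolis force):
V_g = (1/(fρ)) |∂P/∂n| = 6.33×10⁻³ / (1.36×10⁻⁴ × 1.16) = 40.1 m/s
Converting: 40.1 m/s × 1.944 = 78 knots

78 knots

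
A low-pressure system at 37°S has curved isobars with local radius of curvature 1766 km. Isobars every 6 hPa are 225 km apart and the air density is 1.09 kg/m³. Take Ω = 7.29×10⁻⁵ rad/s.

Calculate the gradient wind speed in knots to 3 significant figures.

Coriolis parameter at 37°S:
f = 2Ω sin φ = 2 × 7.29×10⁻⁵ × sin 37° = 8.77×10⁻⁵ s⁻¹
Pressure gradient: |∂P/∂n| = 600 Pa / 225000 m = 2.67×10⁻³ Pa/m
Geostrophic speed: V_g = |∂P/∂n|/(fρ) = 2.67×10⁻³/(8.77×10⁻⁵ × 1.09) = 27.9 m/s
Around a low, centrifugal force acts outward with Coriolis, so pressure-gradient force balances both:
(1/ρ)|∂P/∂n| = fV + V²/R  →  V² + fR·V − fR·V_g = 0
With fR = 8.77×10⁻⁵ × 1766×10³ m = 155 m/s:
V = [−fR + √((fR)² + 4 fR V_g)]/2 = [−155 + √(155² + 4×155×27.9)]/2 = 24.1 m/s
Subgeostrophic (V < V_g = 27.9 m/s), as expected around a low.
Converting: 24.1 m/s × 1.944 = 46.9 knots

46.9 knots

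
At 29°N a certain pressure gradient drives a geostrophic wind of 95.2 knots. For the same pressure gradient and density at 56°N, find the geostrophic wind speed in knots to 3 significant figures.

With the same pressure gradient and density, V_g ∝ 1/f ∝ 1/sin φ.
V₂ = V₁ · sin φ₁ / sin φ₂ = 95.2 × sin 29° / sin 56°
V₂ = 95.2 × 0.4848/0.8290 = 55.7 knots

55.7 knots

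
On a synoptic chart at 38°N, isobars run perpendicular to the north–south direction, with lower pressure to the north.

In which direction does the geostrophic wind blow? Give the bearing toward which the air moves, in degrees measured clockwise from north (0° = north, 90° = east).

The pressure-gradient force points toward the north (bearing 000°).
Geostrophic balance: in the Northern Hemisphere the Coriolis force deflects motion to the right, so the geostrophic wind blows 90° to the right of the pressure-gradient force (low pressure on the left).
Rotating 000° by 90° clockwise gives 090° — the wind blows toward the east.

090°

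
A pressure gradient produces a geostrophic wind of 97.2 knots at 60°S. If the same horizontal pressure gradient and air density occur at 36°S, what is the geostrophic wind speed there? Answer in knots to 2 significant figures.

140 knots

With the same pressure gradient and density, V_g ∝ 1/f ∝ 1/sin φ.
V₂ = V₁ · sin φ₁ / sin φ₂ = 97.2 × sin 60° / sin 36°
V₂ = 97.2 × 0.8660/0.5878 = 140 knots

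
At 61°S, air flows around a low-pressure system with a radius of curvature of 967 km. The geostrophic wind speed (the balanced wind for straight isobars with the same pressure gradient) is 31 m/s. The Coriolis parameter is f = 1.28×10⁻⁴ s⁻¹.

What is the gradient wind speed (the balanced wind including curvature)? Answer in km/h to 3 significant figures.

92.4 km/h

Around a low, centrifugal force acts outward with Coriolis, so pressure-gradient force balances both:
(1/ρ)|∂P/∂n| = fV + V²/R  →  V² + fR·V − fR·V_g = 0
With fR = 1.28×10⁻⁴ × 967×10³ m = 124 m/s:
V = [−fR + √((fR)² + 4 fR V_g)]/2 = [−124 + √(124² + 4×124×31)]/2 = 25.7 m/s
Subgeostrophic (V < V_g = 31 m/s), as expected around a low.
Converting: 25.7 m/s × 3.6 = 92.4 km/h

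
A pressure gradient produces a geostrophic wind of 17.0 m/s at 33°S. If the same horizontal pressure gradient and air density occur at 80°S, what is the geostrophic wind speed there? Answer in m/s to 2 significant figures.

With the same pressure gradient and density, V_g ∝ 1/f ∝ 1/sin φ.
V₂ = V₁ · sin φ₁ / sin φ₂ = 17.0 × sin 33° / sin 80°
V₂ = 17.0 × 0.5446/0.9848 = 9.4 m/s

9.4 m/s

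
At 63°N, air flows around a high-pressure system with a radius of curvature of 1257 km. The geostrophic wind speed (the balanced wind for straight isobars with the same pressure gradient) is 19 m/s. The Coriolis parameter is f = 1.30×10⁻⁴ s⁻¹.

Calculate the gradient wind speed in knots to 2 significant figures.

Around a high, pressure-gradient force acts outward with centrifugal, so Coriolis balances both:
fV = (1/ρ)|∂P/∂n| + V²/R  →  V² − fR·V + fR·V_g = 0
With fR = 1.30×10⁻⁴ × 1257×10³ m = 163 m/s:
V = [fR − √((fR)² − 4 fR V_g)]/2 = [163 − √(163² − 4×163×19)]/2 = 21.9 m/s
Supergeostrophic (V > V_g = 19 m/s), as expected around a high.
Converting: 21.9 m/s × 1.944 = 43 knots

43 knots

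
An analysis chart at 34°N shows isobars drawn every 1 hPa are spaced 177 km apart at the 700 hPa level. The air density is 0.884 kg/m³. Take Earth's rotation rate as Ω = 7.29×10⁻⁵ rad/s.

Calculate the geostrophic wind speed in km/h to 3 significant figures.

Coriolis parameter at 34°N:
f = 2Ω sin φ = 2 × 7.29×10⁻⁵ × sin 34° = 8.15×10⁻⁵ s⁻¹
Pressure gradient: |∂P/∂n| = 100 Pa / 177000 m = 5.65×10⁻⁴ Pa/m
Geostrophic balance (pressure-gradient force = Coriolis force):
V_g = (1/(fρ)) |∂P/∂n| = 5.65×10⁻⁴ / (8.15×10⁻⁵ × 0.884) = 7.84 m/s
Converting: 7.84 m/s × 3.6 = 28.2 km/h

28.2 km/h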